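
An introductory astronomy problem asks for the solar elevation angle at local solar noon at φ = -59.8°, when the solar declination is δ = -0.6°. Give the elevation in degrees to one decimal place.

30.8°

At local noon the hour angle is zero, so the zenith angle equals |φ − δ| = |-59.8° − (-0.600°)| = 59.200°.
Elevation = 90° − 59.200° = 30.8°.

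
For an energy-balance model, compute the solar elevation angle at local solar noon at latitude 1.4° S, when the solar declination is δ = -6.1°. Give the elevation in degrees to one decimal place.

85.3°

At local noon the hour angle is zero, so the zenith angle equals |φ − δ| = |-1.4° − (-6.100°)| = 4.700°.
Elevation = 90° − 4.700° = 85.3°.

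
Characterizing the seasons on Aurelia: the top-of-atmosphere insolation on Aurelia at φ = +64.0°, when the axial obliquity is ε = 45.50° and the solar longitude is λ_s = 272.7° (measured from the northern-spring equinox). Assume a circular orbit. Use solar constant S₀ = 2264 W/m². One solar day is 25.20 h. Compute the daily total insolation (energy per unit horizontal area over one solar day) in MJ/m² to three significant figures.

Solar declination: sin δ = sin ε · sin λ_s = sin 45.50° × sin 272.7° = -0.71246, so δ = -45.435°.
cos H₀ = −tan(+64.0°) tan(-45.435°) = 2.0817 ≥ 1 ⇒ polar night, H₀ = 0 and Q̄ = 0.
Daily total = Q̄ × 25.20 h × 3600 s/h = 0.00 MJ/m².

0.00 MJ/m²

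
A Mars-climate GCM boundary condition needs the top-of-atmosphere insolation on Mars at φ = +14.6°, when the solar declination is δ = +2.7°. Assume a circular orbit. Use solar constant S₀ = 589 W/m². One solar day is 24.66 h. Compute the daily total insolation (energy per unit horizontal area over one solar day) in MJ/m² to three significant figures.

cos H₀ = −tan(+14.6°) tan(+2.700°) = -0.0123, H₀ = 1.5831 rad.
Bracket: H₀ sin φ sin δ + cos φ cos δ sin H₀ = 1.5831×0.25207×0.04711 + 0.96771×0.99889×0.99992 = 0.018799 + 0.966559 = 0.985358.
Q̄ = (S₀/π) × [bracket] = (589/π) × 0.985358 = 184.74 W/m².
Daily total = Q̄ × 24.66 h × 3600 s/h = 184.74 × 24.66 × 3600 / 10⁶ = 16.40 MJ/m².

16.4 MJ/m²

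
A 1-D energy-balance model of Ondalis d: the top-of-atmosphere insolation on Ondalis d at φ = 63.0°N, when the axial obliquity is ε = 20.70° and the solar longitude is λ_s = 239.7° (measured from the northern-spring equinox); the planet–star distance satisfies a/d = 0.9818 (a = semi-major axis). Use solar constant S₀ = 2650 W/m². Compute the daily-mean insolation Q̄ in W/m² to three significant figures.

Q̄ ≈ 76.4 W/m²

Solar declination: sin δ = sin ε · sin λ_s = sin 20.70° × sin 239.7° = -0.30519, so δ = -17.770°.
cos H₀ = −tan(+63.0°) tan(-17.770°) = 0.6290, H₀ = 0.8906 rad.
Bracket: H₀ sin φ sin δ + cos φ cos δ sin H₀ = 0.8906×0.89101×-0.30519 + 0.45399×0.95229×0.77743 = -0.242178 + 0.336106 = 0.093928.
Inverse-square distance factor (a/d)² = 0.9818² = 0.963931.
Q̄ = (S₀/π) × 0.963931 × [bracket] = (2650/π) × 0.963931 × 0.093928 = 76.37 W/m².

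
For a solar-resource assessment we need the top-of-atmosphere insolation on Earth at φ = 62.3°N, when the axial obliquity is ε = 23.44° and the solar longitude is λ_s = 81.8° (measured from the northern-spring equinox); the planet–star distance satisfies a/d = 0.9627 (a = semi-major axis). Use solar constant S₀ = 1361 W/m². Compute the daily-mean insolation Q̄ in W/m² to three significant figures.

Solar declination: sin δ = sin ε · sin λ_s = sin 23.44° × sin 81.8° = 0.39372, so δ = +23.186°.
cos H₀ = −tan(+62.3°) tan(+23.186°) = -0.8158, H₀ = 2.5249 rad.
Bracket: H₀ sin φ sin δ + cos φ cos δ sin H₀ = 2.5249×0.88539×0.39372 + 0.46484×0.91923×0.57830 = 0.880169 + 0.247105 = 1.127274.
Inverse-square distance factor (a/d)² = 0.9627² = 0.926791.
Q̄ = (S₀/π) × 0.926791 × [bracket] = (1361/π) × 0.926791 × 1.127274 = 452.6 W/m².

Q̄ ≈ 453 W/m²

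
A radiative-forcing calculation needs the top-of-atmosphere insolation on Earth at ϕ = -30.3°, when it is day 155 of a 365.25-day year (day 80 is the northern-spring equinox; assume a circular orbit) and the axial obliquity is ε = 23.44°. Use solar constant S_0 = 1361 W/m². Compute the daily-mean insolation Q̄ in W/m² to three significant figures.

Q̄ ≈ 225 W/m²

Solar longitude: L_s = 360° × (155 − 80)/365.25 = 73.922°.
sin δ = sin 23.44° × sin 73.922° = 0.38223, so δ = +22.472°.
cos h₀ = −tan(-30.3°) tan(+22.472°) = 0.2417, h₀ = 1.3267 rad.
Bracket: h₀ sin ϕ sin δ + cos ϕ cos δ sin h₀ = 1.3267×-0.50453×0.38223 + 0.86340×0.92407×0.97035 = -0.255849 + 0.774186 = 0.518337.
Q̄ = (S_0/π) × [bracket] = (1361/π) × 0.518337 = 224.6 W/m².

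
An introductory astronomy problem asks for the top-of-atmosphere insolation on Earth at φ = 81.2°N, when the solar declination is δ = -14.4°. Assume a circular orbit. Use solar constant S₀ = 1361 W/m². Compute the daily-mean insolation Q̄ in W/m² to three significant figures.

Q̄ ≈ 0.00 W/m²

cos H₀ = −tan(+81.2°) tan(-14.400°) = 1.6585 ≥ 1 ⇒ polar night, H₀ = 0 and Q̄ = 0.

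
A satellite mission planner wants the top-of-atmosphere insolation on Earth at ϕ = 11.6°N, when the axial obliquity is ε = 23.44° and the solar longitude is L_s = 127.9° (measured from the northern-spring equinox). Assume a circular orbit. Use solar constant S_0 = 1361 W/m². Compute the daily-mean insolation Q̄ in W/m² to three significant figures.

Q̄ ≈ 447 W/m²

Solar declination: sin δ = sin ε · sin L_s = sin 23.44° × sin 127.9° = 0.31389, so δ = +18.294°.
cos h₀ = −tan(+11.6°) tan(+18.294°) = -0.0679, h₀ = 1.6387 rad.
Bracket: h₀ sin ϕ sin δ + cos ϕ cos δ sin h₀ = 1.6387×0.20108×0.31389 + 0.97958×0.94946×0.99769 = 0.103430 + 0.927924 = 1.031354.
Q̄ = (S_0/π) × [bracket] = (1361/π) × 1.031354 = 446.8 W/m².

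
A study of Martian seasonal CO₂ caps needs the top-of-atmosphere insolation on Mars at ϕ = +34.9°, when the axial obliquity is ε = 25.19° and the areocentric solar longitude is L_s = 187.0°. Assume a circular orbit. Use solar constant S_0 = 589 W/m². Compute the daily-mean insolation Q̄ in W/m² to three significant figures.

Q̄ ≈ 145 W/m²

sin δ = sin 25.19° × sin 187.0° = -0.05187, so δ = -2.973°.
cos h₀ = −tan(+34.9°) tan(-2.973°) = 0.0362, h₀ = 1.5346 rad.
Bracket: h₀ sin ϕ sin δ + cos ϕ cos δ sin h₀ = 1.5346×0.57215×-0.05187 + 0.82015×0.99865×0.99934 = -0.045543 + 0.818502 = 0.772959.
Q̄ = (S_0/π) × [bracket] = (589/π) × 0.772959 = 144.9 W/m².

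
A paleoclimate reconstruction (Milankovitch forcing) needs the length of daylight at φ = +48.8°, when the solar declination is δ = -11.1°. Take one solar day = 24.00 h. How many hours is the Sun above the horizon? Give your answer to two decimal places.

10.27 h

cos H₀ = −tan φ · tan δ = −tan(+48.8°) × tan(-11.100°) = 0.2241, so H₀ = 1.3448 rad = 77.05°.
Daylight = 2H₀/(2π) × 24.00 h = (1.3448/π) × 24.00 = 10.27 h.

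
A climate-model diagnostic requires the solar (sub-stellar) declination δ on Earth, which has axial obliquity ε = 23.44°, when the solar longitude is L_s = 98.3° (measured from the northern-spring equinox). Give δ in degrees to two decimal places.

δ = +23.18°

sin δ = sin ε · sin L_s = sin 23.44° × sin 98.3° = 0.393622.
δ = arcsin(0.393622) = +23.18°.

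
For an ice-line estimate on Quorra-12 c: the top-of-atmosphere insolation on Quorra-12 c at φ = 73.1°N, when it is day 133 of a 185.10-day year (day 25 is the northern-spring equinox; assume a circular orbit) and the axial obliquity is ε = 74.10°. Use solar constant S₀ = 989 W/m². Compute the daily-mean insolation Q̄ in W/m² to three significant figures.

Solar longitude: λ_s = 360° × (133 − 25)/185.10 = 210.049°.
sin δ = sin 74.10° × sin 210.049° = -0.48158, so δ = -28.788°.
cos H₀ = −tan(+73.1°) tan(-28.788°) = 1.8086 ≥ 1 ⇒ polar night, H₀ = 0 and Q̄ = 0.

Q̄ ≈ 0.00 W/m²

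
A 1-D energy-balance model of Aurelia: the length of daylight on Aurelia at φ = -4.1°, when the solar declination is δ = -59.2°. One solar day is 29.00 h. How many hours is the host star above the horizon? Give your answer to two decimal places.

15.61 h

cos H₀ = −tan φ · tan δ = −tan(-4.1°) × tan(-59.200°) = -0.1202, so H₀ = 1.6913 rad = 96.91°.
Daylight = 2H₀/(2π) × 29.00 h = (1.6913/π) × 29.00 = 15.61 h.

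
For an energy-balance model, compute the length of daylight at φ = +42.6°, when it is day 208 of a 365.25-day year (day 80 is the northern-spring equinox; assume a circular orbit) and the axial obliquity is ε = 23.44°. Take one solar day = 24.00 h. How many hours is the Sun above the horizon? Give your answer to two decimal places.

14.42 h

Solar longitude: λ_s = 360° × (208 − 80)/365.25 = 126.160°.
sin δ = sin 23.44° × sin 126.160° = 0.32116, so δ = +18.733°.
cos H₀ = −tan φ · tan δ = −tan(+42.6°) × tan(+18.733°) = -0.3118, so H₀ = 1.8879 rad = 108.17°.
Daylight = 2H₀/(2π) × 24.00 h = (1.8879/π) × 24.00 = 14.42 h.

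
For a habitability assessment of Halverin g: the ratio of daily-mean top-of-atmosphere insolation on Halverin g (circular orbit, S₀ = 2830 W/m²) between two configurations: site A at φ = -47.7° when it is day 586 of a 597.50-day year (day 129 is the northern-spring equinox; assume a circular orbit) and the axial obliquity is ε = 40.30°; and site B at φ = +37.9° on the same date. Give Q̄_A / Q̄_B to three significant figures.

— Configuration A (φ=-47.7°):
Solar longitude: λ_s = 360° × (586 − 129)/597.50 = 275.347°.
sin δ = sin 40.30° × sin 275.347° = -0.64398, so δ = -40.089°.
cos H₀ = −tan(-47.7°) tan(-40.089°) = -0.9251, H₀ = 2.7520 rad.
Bracket: H₀ sin φ sin δ + cos φ cos δ sin H₀ = 2.7520×-0.73963×-0.64398 + 0.67301×0.76505×0.37980 = 1.310797 + 0.195554 = 1.506351.
Q̄ = (S₀/π) × [bracket] = (2830/π) × 1.506351 = 1356.9 W/m².
— Configuration B (φ=+37.9°):
cos H₀ = −tan(+37.9°) tan(-40.089°) = 0.6553, H₀ = 0.8562 rad.
Bracket: H₀ sin φ sin δ + cos φ cos δ sin H₀ = 0.8562×0.61429×-0.64398 + 0.78908×0.76505×0.75538 = -0.338705 + 0.456012 = 0.117307.
Q̄ = (S₀/π) × [bracket] = (2830/π) × 0.117307 = 105.67 W/m².
Ratio Q̄_A / Q̄_B = 1356.9 / 105.67 = 12.84.

Q̄_A / Q̄_B ≈ 12.8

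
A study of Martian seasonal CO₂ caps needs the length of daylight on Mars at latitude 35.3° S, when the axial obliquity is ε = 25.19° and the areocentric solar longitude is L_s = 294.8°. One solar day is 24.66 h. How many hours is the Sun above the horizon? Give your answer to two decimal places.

sin δ = sin 25.19° × sin 294.8° = -0.38637, so δ = -22.729°.
cos h₀ = −tan ϕ · tan δ = −tan(-35.3°) × tan(-22.729°) = -0.2966, so h₀ = 1.8719 rad = 107.25°.
Daylight = 2h₀/(2π) × 24.66 h = (1.8719/π) × 24.66 = 14.69 h.

14.69 h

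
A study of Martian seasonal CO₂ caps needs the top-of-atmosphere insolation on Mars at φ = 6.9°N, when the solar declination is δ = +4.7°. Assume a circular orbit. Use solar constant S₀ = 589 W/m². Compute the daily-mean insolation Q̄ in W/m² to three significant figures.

Q̄ ≈ 188 W/m²

cos H₀ = −tan(+6.9°) tan(+4.700°) = -0.0099, H₀ = 1.5807 rad.
Bracket: H₀ sin φ sin δ + cos φ cos δ sin H₀ = 1.5807×0.12014×0.08194 + 0.99276×0.99664×0.99995 = 0.015561 + 0.989375 = 1.004936.
Q̄ = (S₀/π) × [bracket] = (589/π) × 1.004936 = 188.4 W/m².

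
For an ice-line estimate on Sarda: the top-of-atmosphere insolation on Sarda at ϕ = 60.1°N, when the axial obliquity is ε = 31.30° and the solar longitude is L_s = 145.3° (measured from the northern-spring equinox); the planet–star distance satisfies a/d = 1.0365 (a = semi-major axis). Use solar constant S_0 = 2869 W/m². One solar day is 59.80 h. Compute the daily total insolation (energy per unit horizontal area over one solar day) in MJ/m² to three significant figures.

201 MJ/m²

Solar declination: sin δ = sin ε · sin L_s = sin 31.30° × sin 145.3° = 0.29575, so δ = +17.203°.
cos h₀ = −tan(+60.1°) tan(+17.203°) = -0.5384, h₀ = 2.1393 rad.
Bracket: h₀ sin ϕ sin δ + cos ϕ cos δ sin h₀ = 2.1393×0.86690×0.29575 + 0.49849×0.95526×0.84268 = 0.548486 + 0.401274 = 0.949760.
Inverse-square distance factor (a/d)² = 1.0365² = 1.074332.
Q̄ = (S_0/π) × 1.074332 × [bracket] = (2869/π) × 1.074332 × 0.949760 = 931.82 W/m².
Daily total = Q̄ × 59.80 h × 3600 s/h = 931.82 × 59.80 × 3600 / 10⁶ = 200.6 MJ/m².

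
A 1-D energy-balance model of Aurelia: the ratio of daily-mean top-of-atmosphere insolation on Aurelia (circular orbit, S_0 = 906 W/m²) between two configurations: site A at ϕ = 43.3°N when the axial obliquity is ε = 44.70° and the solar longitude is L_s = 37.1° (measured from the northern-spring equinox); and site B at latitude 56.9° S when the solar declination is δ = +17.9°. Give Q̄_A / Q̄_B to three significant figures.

— Configuration A (ϕ=+43.3°):
Solar declination: sin δ = sin ε · sin L_s = sin 44.70° × sin 37.1° = 0.42429, so δ = +25.106°.
cos h₀ = −tan(+43.3°) tan(+25.106°) = -0.4415, h₀ = 2.0281 rad.
Bracket: h₀ sin ϕ sin δ + cos ϕ cos δ sin h₀ = 2.0281×0.68582×0.42429 + 0.72777×0.90552×0.89724 = 0.590150 + 0.591290 = 1.181440.
Q̄ = (S_0/π) × [bracket] = (906/π) × 1.181440 = 340.71 W/m².
— Configuration B (ϕ=-56.9°):
cos h₀ = −tan(-56.9°) tan(+17.900°) = 0.4955, h₀ = 1.0524 rad.
Bracket: h₀ sin ϕ sin δ + cos ϕ cos δ sin h₀ = 1.0524×-0.83772×0.30736 + 0.54610×0.95159×0.86863 = -0.270974 + 0.451395 = 0.180421.
Q̄ = (S_0/π) × [bracket] = (906/π) × 0.180421 = 52.031 W/m².
Ratio Q̄_A / Q̄_B = 340.71 / 52.031 = 6.548.

Q̄_A / Q̄_B ≈ 6.55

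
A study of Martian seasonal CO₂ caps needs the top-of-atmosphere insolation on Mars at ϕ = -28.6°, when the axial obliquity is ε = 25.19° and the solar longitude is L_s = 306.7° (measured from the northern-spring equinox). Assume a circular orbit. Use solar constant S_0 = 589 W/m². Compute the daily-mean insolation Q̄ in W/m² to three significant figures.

Q̄ ≈ 206 W/m²

Solar declination: sin δ = sin ε · sin L_s = sin 25.19° × sin 306.7° = -0.34125, so δ = -19.953°.
cos h₀ = −tan(-28.6°) tan(-19.953°) = -0.1979, h₀ = 1.7701 rad.
Bracket: h₀ sin ϕ sin δ + cos ϕ cos δ sin h₀ = 1.7701×-0.47869×-0.34125 + 0.87798×0.93997×0.98021 = 0.289151 + 0.808943 = 1.098094.
Q̄ = (S_0/π) × [bracket] = (589/π) × 1.098094 = 205.9 W/m².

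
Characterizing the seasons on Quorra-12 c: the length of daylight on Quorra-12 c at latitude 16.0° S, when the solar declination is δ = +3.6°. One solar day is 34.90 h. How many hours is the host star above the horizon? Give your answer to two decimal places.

cos H₀ = −tan φ · tan δ = −tan(-16.0°) × tan(+3.600°) = 0.0180, so H₀ = 1.5528 rad = 88.97°.
Daylight = 2H₀/(2π) × 34.90 h = (1.5528/π) × 34.90 = 17.25 h.

17.25 h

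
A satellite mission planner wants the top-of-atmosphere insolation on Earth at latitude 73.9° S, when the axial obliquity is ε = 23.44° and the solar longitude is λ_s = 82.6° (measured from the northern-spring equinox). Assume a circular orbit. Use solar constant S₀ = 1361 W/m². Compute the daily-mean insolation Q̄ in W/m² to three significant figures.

Q̄ ≈ 0.00 W/m²

Solar declination: sin δ = sin ε · sin λ_s = sin 23.44° × sin 82.6° = 0.39448, so δ = +23.233°.
cos H₀ = −tan(-73.9°) tan(+23.233°) = 1.4873 ≥ 1 ⇒ polar night, H₀ = 0 and Q̄ = 0.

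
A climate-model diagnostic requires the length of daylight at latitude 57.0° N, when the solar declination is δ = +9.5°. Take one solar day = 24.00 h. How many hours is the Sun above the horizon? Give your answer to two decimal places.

cos H₀ = −tan φ · tan δ = −tan(+57.0°) × tan(+9.500°) = -0.2577, so H₀ = 1.8314 rad = 104.93°.
Daylight = 2H₀/(2π) × 24.00 h = (1.8314/π) × 24.00 = 13.99 h.

13.99 h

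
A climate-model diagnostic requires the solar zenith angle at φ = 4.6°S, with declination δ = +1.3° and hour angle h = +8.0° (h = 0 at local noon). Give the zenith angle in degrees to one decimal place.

cos θ_z = sin φ sin δ + cos φ cos δ cos h = -0.001819 + 0.986824 = 0.985005.
θ_z = arccos(0.985005) = 9.9°.

θ_z = 9.9°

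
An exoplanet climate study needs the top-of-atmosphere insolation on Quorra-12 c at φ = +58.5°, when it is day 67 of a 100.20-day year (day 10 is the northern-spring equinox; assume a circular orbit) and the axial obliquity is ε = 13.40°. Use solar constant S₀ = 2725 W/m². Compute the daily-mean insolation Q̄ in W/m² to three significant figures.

Solar longitude: λ_s = 360° × (67 − 10)/100.20 = 204.790°.
sin δ = sin 13.40° × sin 204.790° = -0.09717, so δ = -5.576°.
cos H₀ = −tan(+58.5°) tan(-5.576°) = 0.1593, H₀ = 1.4108 rad.
Bracket: H₀ sin φ sin δ + cos φ cos δ sin H₀ = 1.4108×0.85264×-0.09717 + 0.52250×0.99527×0.98723 = -0.116886 + 0.513388 = 0.396502.
Q̄ = (S₀/π) × [bracket] = (2725/π) × 0.396502 = 343.9 W/m².

Q̄ ≈ 344 W/m²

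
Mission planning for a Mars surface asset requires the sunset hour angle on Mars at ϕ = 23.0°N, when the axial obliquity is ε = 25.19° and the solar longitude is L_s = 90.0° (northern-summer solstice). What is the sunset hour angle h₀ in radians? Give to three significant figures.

Solar declination: sin δ = sin ε · sin L_s = sin 25.19° × sin 90.0° = 0.42562, so δ = +25.190°.
cos h₀ = −tan ϕ · tan δ = −tan(+23.0°) × tan(+25.190°) = -0.1997, so h₀ = 1.7718 rad = 101.52°.

h₀ = 1.77 rad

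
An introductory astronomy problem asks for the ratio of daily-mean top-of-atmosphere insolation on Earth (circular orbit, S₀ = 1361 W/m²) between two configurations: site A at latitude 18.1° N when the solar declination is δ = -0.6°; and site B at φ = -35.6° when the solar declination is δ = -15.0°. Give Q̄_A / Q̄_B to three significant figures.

— Configuration A (φ=+18.1°):
cos H₀ = −tan(+18.1°) tan(-0.600°) = 0.0034, H₀ = 1.5674 rad.
Bracket: H₀ sin φ sin δ + cos φ cos δ sin H₀ = 1.5674×0.31068×-0.01047 + 0.95052×0.99995×0.99999 = -0.005098 + 0.950463 = 0.945365.
Q̄ = (S₀/π) × [bracket] = (1361/π) × 0.945365 = 409.55 W/m².
— Configuration B (φ=-35.6°):
cos H₀ = −tan(-35.6°) tan(-15.000°) = -0.1918, H₀ = 1.7638 rad.
Bracket: H₀ sin φ sin δ + cos φ cos δ sin H₀ = 1.7638×-0.58212×-0.25882 + 0.81310×0.96593×0.98143 = 0.265742 + 0.770813 = 1.036555.
Q̄ = (S₀/π) × [bracket] = (1361/π) × 1.036555 = 449.06 W/m².
Ratio Q̄_A / Q̄_B = 409.55 / 449.06 = 0.9120.

Q̄_A / Q̄_B ≈ 0.912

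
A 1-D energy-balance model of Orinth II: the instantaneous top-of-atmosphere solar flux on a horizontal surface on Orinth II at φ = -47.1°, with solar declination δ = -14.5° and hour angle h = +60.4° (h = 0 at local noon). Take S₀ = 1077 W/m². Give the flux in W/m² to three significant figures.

cos θ_z = sin φ sin δ + cos φ cos δ cos h = 0.183414 + 0.325527 = 0.508941.
Flux = S₀ · cos θ_z = 1077 × 0.508941 = 548.1 W/m².

548 W/m²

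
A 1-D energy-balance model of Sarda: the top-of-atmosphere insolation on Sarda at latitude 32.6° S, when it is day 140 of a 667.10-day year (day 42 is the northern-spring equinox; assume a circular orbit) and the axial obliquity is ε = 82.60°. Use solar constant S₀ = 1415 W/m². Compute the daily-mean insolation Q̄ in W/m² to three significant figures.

Q̄ ≈ 16.0 W/m²

Solar longitude: λ_s = 360° × (140 − 42)/667.10 = 52.886°.
sin δ = sin 82.60° × sin 52.886° = 0.79079, so δ = +52.259°.
cos H₀ = −tan(-32.6°) tan(+52.259°) = 0.8262, H₀ = 0.5984 rad.
Bracket: H₀ sin φ sin δ + cos φ cos δ sin H₀ = 0.5984×-0.53877×0.79079 + 0.84245×0.61209×0.56331 = -0.254951 + 0.290474 = 0.035523.
Q̄ = (S₀/π) × [bracket] = (1415/π) × 0.035523 = 16.00 W/m².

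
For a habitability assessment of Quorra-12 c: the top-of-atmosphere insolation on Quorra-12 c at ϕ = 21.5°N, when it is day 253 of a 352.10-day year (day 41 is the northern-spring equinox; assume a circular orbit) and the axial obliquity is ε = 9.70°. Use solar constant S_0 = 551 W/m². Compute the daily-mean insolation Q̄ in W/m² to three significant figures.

Q̄ ≈ 152 W/m²

Solar longitude: L_s = 360° × (253 − 41)/352.10 = 216.757°.
sin δ = sin 9.70° × sin 216.757° = -0.10083, so δ = -5.787°.
cos h₀ = −tan(+21.5°) tan(-5.787°) = 0.0399, h₀ = 1.5309 rad.
Bracket: h₀ sin ϕ sin δ + cos ϕ cos δ sin h₀ = 1.5309×0.36650×-0.10083 + 0.93042×0.99490×0.99920 = -0.056573 + 0.924934 = 0.868361.
Q̄ = (S_0/π) × [bracket] = (551/π) × 0.868361 = 152.3 W/m².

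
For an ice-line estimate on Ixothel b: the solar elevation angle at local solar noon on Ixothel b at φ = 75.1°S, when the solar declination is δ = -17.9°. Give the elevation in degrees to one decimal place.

32.8°

At local noon the hour angle is zero, so the zenith angle equals |φ − δ| = |-75.1° − (-17.900°)| = 57.200°.
Elevation = 90° − 57.200° = 32.8°.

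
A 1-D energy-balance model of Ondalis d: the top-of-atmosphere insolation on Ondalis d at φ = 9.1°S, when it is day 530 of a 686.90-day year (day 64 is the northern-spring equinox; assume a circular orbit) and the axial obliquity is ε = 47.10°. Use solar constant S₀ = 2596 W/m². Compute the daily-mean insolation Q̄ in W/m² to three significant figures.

Solar longitude: λ_s = 360° × (530 − 64)/686.90 = 244.228°.
sin δ = sin 47.10° × sin 244.228° = -0.65968, so δ = -41.275°.
cos H₀ = −tan(-9.1°) tan(-41.275°) = -0.1406, H₀ = 1.7119 rad.
Bracket: H₀ sin φ sin δ + cos φ cos δ sin H₀ = 1.7119×-0.15816×-0.65968 + 0.98741×0.75155×0.99007 = 0.178611 + 0.734719 = 0.913330.
Q̄ = (S₀/π) × [bracket] = (2596/π) × 0.913330 = 754.7 W/m².

Q̄ ≈ 755 W/m²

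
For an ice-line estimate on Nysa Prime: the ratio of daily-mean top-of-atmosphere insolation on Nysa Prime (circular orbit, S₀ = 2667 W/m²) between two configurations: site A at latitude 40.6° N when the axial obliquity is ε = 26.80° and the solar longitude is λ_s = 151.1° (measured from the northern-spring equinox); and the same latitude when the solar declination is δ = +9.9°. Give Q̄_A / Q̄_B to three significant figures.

— Configuration A (φ=+40.6°):
Solar declination: sin δ = sin ε · sin λ_s = sin 26.80° × sin 151.1° = 0.21790, so δ = +12.586°.
cos H₀ = −tan(+40.6°) tan(+12.586°) = -0.1914, H₀ = 1.7633 rad.
Bracket: H₀ sin φ sin δ + cos φ cos δ sin H₀ = 1.7633×0.65077×0.21790 + 0.75927×0.97597×0.98152 = 0.250041 + 0.727331 = 0.977372.
Q̄ = (S₀/π) × [bracket] = (2667/π) × 0.977372 = 829.72 W/m².
— Configuration B (φ=+40.6°):
cos H₀ = −tan(+40.6°) tan(+9.900°) = -0.1496, H₀ = 1.7209 rad.
Bracket: H₀ sin φ sin δ + cos φ cos δ sin H₀ = 1.7209×0.65077×0.17193 + 0.75927×0.98511×0.98875 = 0.192546 + 0.739550 = 0.932096.
Q̄ = (S₀/π) × [bracket] = (2667/π) × 0.932096 = 791.29 W/m².
Ratio Q̄_A / Q̄_B = 829.72 / 791.29 = 1.049.

Q̄_A / Q̄_B ≈ 1.05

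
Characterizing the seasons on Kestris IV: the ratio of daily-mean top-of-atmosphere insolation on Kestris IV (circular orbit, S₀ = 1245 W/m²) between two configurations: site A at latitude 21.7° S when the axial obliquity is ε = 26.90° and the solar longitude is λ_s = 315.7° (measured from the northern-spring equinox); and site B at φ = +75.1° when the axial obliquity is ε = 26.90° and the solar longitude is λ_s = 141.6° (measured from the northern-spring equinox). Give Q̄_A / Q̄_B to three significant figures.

Q̄_A / Q̄_B ≈ 1.26

— Configuration A (φ=-21.7°):
Solar declination: sin δ = sin ε · sin λ_s = sin 26.90° × sin 315.7° = -0.31599, so δ = -18.420°.
cos H₀ = −tan(-21.7°) tan(-18.420°) = -0.1325, H₀ = 1.7037 rad.
Bracket: H₀ sin φ sin δ + cos φ cos δ sin H₀ = 1.7037×-0.36975×-0.31599 + 0.92913×0.94876×0.99118 = 0.199056 + 0.873746 = 1.072802.
Q̄ = (S₀/π) × [bracket] = (1245/π) × 1.072802 = 425.15 W/m².
— Configuration B (φ=+75.1°):
Solar declination: sin δ = sin ε · sin λ_s = sin 26.90° × sin 141.6° = 0.28103, so δ = +16.322°.
cos H₀ = −tan(+75.1°) tan(+16.322°) = -1.1005 ≤ −1 ⇒ polar day, H₀ = π.
Bracket: H₀ sin φ sin δ + cos φ cos δ sin H₀ = 3.1416×0.96638×0.28103 + 0.25713×0.95970×0.00000 = 0.853201 + 0.000000 = 0.853201.
Q̄ = (S₀/π) × [bracket] = (1245/π) × 0.853201 = 338.12 W/m².
Ratio Q̄_A / Q̄_B = 425.15 / 338.12 = 1.257.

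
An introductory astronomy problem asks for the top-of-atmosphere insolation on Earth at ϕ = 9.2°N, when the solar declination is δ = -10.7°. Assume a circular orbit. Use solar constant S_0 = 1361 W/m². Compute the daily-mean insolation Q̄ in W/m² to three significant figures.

cos h₀ = −tan(+9.2°) tan(-10.700°) = 0.0306, h₀ = 1.5402 rad.
Bracket: h₀ sin ϕ sin δ + cos ϕ cos δ sin h₀ = 1.5402×0.15988×-0.18567 + 0.98714×0.98261×0.99953 = -0.045721 + 0.969518 = 0.923797.
Q̄ = (S_0/π) × [bracket] = (1361/π) × 0.923797 = 400.2 W/m².

Q̄ ≈ 400 W/m²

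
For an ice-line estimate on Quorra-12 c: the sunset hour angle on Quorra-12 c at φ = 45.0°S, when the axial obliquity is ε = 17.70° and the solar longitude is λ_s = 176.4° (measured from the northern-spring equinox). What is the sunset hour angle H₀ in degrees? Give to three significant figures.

Solar declination: sin δ = sin ε · sin λ_s = sin 17.70° × sin 176.4° = 0.01909, so δ = +1.094°.
cos H₀ = −tan φ · tan δ = −tan(-45.0°) × tan(+1.094°) = 0.0191, so H₀ = 1.5517 rad = 88.91°.

H₀ = 88.9°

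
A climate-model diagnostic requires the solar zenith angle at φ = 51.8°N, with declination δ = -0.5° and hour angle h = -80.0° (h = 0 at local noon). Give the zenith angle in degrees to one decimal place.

cos θ_z = sin φ sin δ + cos φ cos δ cos h = -0.006858 + 0.107381 = 0.100523.
θ_z = arccos(0.100523) = 84.2°.

θ_z = 84.2°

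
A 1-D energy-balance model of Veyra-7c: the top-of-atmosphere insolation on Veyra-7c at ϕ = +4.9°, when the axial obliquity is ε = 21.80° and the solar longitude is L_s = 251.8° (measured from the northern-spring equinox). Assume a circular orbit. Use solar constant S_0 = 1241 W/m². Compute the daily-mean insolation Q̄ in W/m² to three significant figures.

Q̄ ≈ 350 W/m²

Solar declination: sin δ = sin ε · sin L_s = sin 21.80° × sin 251.8° = -0.35279, so δ = -20.658°.
cos h₀ = −tan(+4.9°) tan(-20.658°) = 0.0323, h₀ = 1.5385 rad.
Bracket: h₀ sin ϕ sin δ + cos ϕ cos δ sin h₀ = 1.5385×0.08542×-0.35279 + 0.99635×0.93570×0.99948 = -0.046363 + 0.931800 = 0.885437.
Q̄ = (S_0/π) × [bracket] = (1241/π) × 0.885437 = 349.8 W/m².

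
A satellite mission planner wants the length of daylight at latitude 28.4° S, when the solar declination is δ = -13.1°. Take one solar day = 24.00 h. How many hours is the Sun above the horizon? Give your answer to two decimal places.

cos H₀ = −tan φ · tan δ = −tan(-28.4°) × tan(-13.100°) = -0.1258, so H₀ = 1.6970 rad = 97.23°.
Daylight = 2H₀/(2π) × 24.00 h = (1.6970/π) × 24.00 = 12.96 h.

12.96 h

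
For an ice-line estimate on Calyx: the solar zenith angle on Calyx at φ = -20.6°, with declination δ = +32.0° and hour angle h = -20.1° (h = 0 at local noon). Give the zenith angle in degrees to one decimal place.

θ_z = 56.0°

cos θ_z = sin φ sin δ + cos φ cos δ cos h = -0.186448 + 0.745475 = 0.559027.
θ_z = arccos(0.559027) = 56.0°.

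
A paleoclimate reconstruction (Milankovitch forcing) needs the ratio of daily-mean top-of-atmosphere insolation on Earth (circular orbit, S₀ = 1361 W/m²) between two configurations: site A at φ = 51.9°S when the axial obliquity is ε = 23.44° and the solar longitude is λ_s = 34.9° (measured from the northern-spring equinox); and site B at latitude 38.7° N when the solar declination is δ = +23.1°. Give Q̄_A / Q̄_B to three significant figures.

Q̄_A / Q̄_B ≈ 0.302

— Configuration A (φ=-51.9°):
Solar declination: sin δ = sin ε · sin λ_s = sin 23.44° × sin 34.9° = 0.22759, so δ = +13.155°.
cos H₀ = −tan(-51.9°) tan(+13.155°) = 0.2981, H₀ = 1.2681 rad.
Bracket: H₀ sin φ sin δ + cos φ cos δ sin H₀ = 1.2681×-0.78694×0.22759 + 0.61704×0.97376×0.95454 = -0.227116 + 0.573534 = 0.346418.
Q̄ = (S₀/π) × [bracket] = (1361/π) × 0.346418 = 150.08 W/m².
— Configuration B (φ=+38.7°):
cos H₀ = −tan(+38.7°) tan(+23.100°) = -0.3417, H₀ = 1.9195 rad.
Bracket: H₀ sin φ sin δ + cos φ cos δ sin H₀ = 1.9195×0.62524×0.39234 + 0.78043×0.91982×0.93980 = 0.470866 + 0.674640 = 1.145506.
Q̄ = (S₀/π) × [bracket] = (1361/π) × 1.145506 = 496.26 W/m².
Ratio Q̄_A / Q̄_B = 150.08 / 496.26 = 0.3024.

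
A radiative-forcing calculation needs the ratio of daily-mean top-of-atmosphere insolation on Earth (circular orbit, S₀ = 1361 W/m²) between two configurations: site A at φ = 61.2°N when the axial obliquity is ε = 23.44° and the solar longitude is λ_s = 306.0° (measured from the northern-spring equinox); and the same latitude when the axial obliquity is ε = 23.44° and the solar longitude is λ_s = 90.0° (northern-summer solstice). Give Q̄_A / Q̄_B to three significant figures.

Q̄_A / Q̄_B ≈ 0.0911

— Configuration A (φ=+61.2°):
Solar declination: sin δ = sin ε · sin λ_s = sin 23.44° × sin 306.0° = -0.32182, so δ = -18.773°.
cos H₀ = −tan(+61.2°) tan(-18.773°) = 0.6183, H₀ = 0.9042 rad.
Bracket: H₀ sin φ sin δ + cos φ cos δ sin H₀ = 0.9042×0.87631×-0.32182 + 0.48175×0.94680×0.78596 = -0.254997 + 0.358493 = 0.103496.
Q̄ = (S₀/π) × [bracket] = (1361/π) × 0.103496 = 44.837 W/m².
— Configuration B (φ=+61.2°):
Solar declination: sin δ = sin ε · sin λ_s = sin 23.44° × sin 90.0° = 0.39779, so δ = +23.440°.
cos H₀ = −tan(+61.2°) tan(+23.440°) = -0.7887, H₀ = 2.4794 rad.
Bracket: H₀ sin φ sin δ + cos φ cos δ sin H₀ = 2.4794×0.87631×0.39779 + 0.48175×0.91748×0.61483 = 0.864287 + 0.271752 = 1.136039.
Q̄ = (S₀/π) × [bracket] = (1361/π) × 1.136039 = 492.15 W/m².
Ratio Q̄_A / Q̄_B = 44.837 / 492.15 = 0.09110.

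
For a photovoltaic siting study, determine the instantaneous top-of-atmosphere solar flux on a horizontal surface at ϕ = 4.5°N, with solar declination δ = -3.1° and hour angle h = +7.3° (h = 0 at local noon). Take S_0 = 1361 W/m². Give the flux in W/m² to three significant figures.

cos θ_z = sin ϕ sin δ + cos ϕ cos δ cos h = -0.004243 + 0.987390 = 0.983147.
Flux = S_0 · cos θ_z = 1361 × 0.983147 = 1338 W/m².

1.34e+03 W/m²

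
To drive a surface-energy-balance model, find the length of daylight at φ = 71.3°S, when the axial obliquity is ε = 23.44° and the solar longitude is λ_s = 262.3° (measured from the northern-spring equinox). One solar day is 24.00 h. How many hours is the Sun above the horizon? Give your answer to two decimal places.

24.00 h

Solar declination: sin δ = sin ε · sin λ_s = sin 23.44° × sin 262.3° = -0.39420, so δ = -23.216°.
Sunrise equation: cos H₀ = −tan φ · tan δ = -1.2672 ≤ −1, so the Sun never sets (polar day) and H₀ = π.
Daylight = 2H₀/(2π) × 24.00 h = (3.1416/π) × 24.00 = 24.00 h.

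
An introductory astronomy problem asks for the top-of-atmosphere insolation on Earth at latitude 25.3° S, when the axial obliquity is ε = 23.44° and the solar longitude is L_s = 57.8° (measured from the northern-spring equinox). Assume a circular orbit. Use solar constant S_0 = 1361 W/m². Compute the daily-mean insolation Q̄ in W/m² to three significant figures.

Solar declination: sin δ = sin ε · sin L_s = sin 23.44° × sin 57.8° = 0.33661, so δ = +19.670°.
cos h₀ = −tan(-25.3°) tan(+19.670°) = 0.1690, h₀ = 1.4010 rad.
Bracket: h₀ sin ϕ sin δ + cos ϕ cos δ sin h₀ = 1.4010×-0.42736×0.33661 + 0.90408×0.94165×0.98562 = -0.201539 + 0.839085 = 0.637546.
Q̄ = (S_0/π) × [bracket] = (1361/π) × 0.637546 = 276.2 W/m².

Q̄ ≈ 276 W/m²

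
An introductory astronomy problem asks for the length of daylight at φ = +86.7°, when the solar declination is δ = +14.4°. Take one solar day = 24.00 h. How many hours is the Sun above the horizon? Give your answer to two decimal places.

24.00 h

Sunrise equation: cos H₀ = −tan φ · tan δ = -4.4530 ≤ −1, so the Sun never sets (polar day) and H₀ = π.
Daylight = 2H₀/(2π) × 24.00 h = (3.1416/π) × 24.00 = 24.00 h.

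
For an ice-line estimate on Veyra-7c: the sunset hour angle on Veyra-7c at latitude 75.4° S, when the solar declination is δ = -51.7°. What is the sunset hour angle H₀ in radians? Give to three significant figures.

H₀ = 3.14 rad

Sunrise equation: cos H₀ = −tan φ · tan δ = -4.8611 ≤ −1, so the host star never sets (polar day) and H₀ = π.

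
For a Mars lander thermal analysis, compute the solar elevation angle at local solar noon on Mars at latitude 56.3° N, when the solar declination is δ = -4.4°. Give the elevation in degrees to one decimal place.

29.3°

At local noon the hour angle is zero, so the zenith angle equals |φ − δ| = |+56.3° − (-4.400°)| = 60.700°.
Elevation = 90° − 60.700° = 29.3°.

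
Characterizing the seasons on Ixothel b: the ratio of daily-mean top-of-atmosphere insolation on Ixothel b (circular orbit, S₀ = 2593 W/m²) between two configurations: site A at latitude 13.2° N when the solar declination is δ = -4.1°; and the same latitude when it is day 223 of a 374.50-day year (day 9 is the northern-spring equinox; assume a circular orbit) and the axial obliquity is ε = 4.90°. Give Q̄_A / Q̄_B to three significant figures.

— Configuration A (φ=+13.2°):
cos H₀ = −tan(+13.2°) tan(-4.100°) = 0.0168, H₀ = 1.5540 rad.
Bracket: H₀ sin φ sin δ + cos φ cos δ sin H₀ = 1.5540×0.22835×-0.07150 + 0.97358×0.99744×0.99986 = -0.025372 + 0.970952 = 0.945580.
Q̄ = (S₀/π) × [bracket] = (2593/π) × 0.945580 = 780.46 W/m².
— Configuration B (φ=+13.2°):
Solar longitude: λ_s = 360° × (223 − 9)/374.50 = 205.714°.
sin δ = sin 4.90° × sin 205.714° = -0.03706, so δ = -2.124°.
cos H₀ = −tan(+13.2°) tan(-2.124°) = 0.0087, H₀ = 1.5621 rad.
Bracket: H₀ sin φ sin δ + cos φ cos δ sin H₀ = 1.5621×0.22835×-0.03706 + 0.97358×0.99931×0.99996 = -0.013220 + 0.972869 = 0.959649.
Q̄ = (S₀/π) × [bracket] = (2593/π) × 0.959649 = 792.07 W/m².
Ratio Q̄_A / Q̄_B = 780.46 / 792.07 = 0.9853.

Q̄_A / Q̄_B ≈ 0.985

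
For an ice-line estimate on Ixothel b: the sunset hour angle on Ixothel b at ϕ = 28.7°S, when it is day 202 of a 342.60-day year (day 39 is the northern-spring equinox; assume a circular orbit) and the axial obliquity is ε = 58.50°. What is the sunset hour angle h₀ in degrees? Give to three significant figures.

Solar longitude: L_s = 360° × (202 − 39)/342.60 = 171.278°.
sin δ = sin 58.50° × sin 171.278° = 0.12929, so δ = +7.428°.
cos h₀ = −tan ϕ · tan δ = −tan(-28.7°) × tan(+7.428°) = 0.0714, so h₀ = 1.4994 rad = 85.91°.

h₀ = 85.9°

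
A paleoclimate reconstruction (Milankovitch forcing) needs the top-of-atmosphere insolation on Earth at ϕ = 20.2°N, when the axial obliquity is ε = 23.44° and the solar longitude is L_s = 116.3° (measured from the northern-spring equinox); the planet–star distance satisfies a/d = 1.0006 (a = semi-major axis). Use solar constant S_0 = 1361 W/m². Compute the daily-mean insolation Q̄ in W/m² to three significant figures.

Q̄ ≈ 468 W/m²

Solar declination: sin δ = sin ε · sin L_s = sin 23.44° × sin 116.3° = 0.35661, so δ = +20.892°.
cos h₀ = −tan(+20.2°) tan(+20.892°) = -0.1404, h₀ = 1.7117 rad.
Bracket: h₀ sin ϕ sin δ + cos ϕ cos δ sin h₀ = 1.7117×0.34530×0.35661 + 0.93849×0.93425×0.99009 = 0.210774 + 0.868095 = 1.078869.
Inverse-square distance factor (a/d)² = 1.0006² = 1.001200.
Q̄ = (S_0/π) × 1.001200 × [bracket] = (1361/π) × 1.001200 × 1.078869 = 467.9 W/m².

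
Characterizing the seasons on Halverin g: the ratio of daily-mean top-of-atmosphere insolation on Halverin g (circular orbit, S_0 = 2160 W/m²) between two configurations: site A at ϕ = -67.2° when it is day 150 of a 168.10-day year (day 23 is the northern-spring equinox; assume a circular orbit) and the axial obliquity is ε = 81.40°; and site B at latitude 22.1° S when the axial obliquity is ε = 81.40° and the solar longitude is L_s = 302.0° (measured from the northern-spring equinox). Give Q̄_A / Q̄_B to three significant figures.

Q̄_A / Q̄_B ≈ 2.60

— Configuration A (ϕ=-67.2°):
Solar longitude: L_s = 360° × (150 − 23)/168.10 = 271.981°.
sin δ = sin 81.40° × sin 271.981° = -0.98817, so δ = -81.176°.
cos h₀ = −tan(-67.2°) tan(-81.176°) = -15.3252 ≤ −1 ⇒ polar day, h₀ = π.
Bracket: h₀ sin ϕ sin δ + cos ϕ cos δ sin h₀ = 3.1416×-0.92186×-0.98817 + 0.38752×0.15339×0.00000 = 2.861854 + 0.000000 = 2.861854.
Q̄ = (S_0/π) × [bracket] = (2160/π) × 2.861854 = 1967.7 W/m².
— Configuration B (ϕ=-22.1°):
Solar declination: sin δ = sin ε · sin L_s = sin 81.40° × sin 302.0° = -0.83851, so δ = -56.983°.
cos h₀ = −tan(-22.1°) tan(-56.983°) = -0.6249, h₀ = 2.2458 rad.
Bracket: h₀ sin ϕ sin δ + cos ϕ cos δ sin h₀ = 2.2458×-0.37622×-0.83851 + 0.92653×0.54488×0.78072 = 0.708470 + 0.394145 = 1.102615.
Q̄ = (S_0/π) × [bracket] = (2160/π) × 1.102615 = 758.10 W/m².
Ratio Q̄_A / Q̄_B = 1967.7 / 758.10 = 2.596.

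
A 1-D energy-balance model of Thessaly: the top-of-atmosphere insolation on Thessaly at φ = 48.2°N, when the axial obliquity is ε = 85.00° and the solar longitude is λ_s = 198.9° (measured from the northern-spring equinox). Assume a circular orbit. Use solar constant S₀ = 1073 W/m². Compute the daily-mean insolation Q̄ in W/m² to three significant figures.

Solar declination: sin δ = sin ε · sin λ_s = sin 85.00° × sin 198.9° = -0.32268, so δ = -18.825°.
cos H₀ = −tan(+48.2°) tan(-18.825°) = 0.3813, H₀ = 1.1796 rad.
Bracket: H₀ sin φ sin δ + cos φ cos δ sin H₀ = 1.1796×0.74548×-0.32268 + 0.66653×0.94651×0.92445 = -0.283755 + 0.583215 = 0.299460.
Q̄ = (S₀/π) × [bracket] = (1073/π) × 0.299460 = 102.3 W/m².

Q̄ ≈ 102 W/m²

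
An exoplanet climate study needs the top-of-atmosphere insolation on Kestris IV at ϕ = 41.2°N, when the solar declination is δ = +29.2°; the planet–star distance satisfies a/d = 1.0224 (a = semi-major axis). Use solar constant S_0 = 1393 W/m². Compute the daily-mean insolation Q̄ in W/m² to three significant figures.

Q̄ ≈ 576 W/m²

cos h₀ = −tan(+41.2°) tan(+29.200°) = -0.4893, h₀ = 2.0820 rad.
Bracket: h₀ sin ϕ sin δ + cos ϕ cos δ sin h₀ = 2.0820×0.65869×0.48786 + 0.75241×0.87292×0.87214 = 0.669048 + 0.572816 = 1.241864.
Inverse-square distance factor (a/d)² = 1.0224² = 1.045302.
Q̄ = (S_0/π) × 1.045302 × [bracket] = (1393/π) × 1.045302 × 1.241864 = 575.6 W/m².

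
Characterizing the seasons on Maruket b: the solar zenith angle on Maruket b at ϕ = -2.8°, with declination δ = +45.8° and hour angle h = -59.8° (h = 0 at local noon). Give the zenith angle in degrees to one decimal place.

θ_z = 71.6°

cos θ_z = sin ϕ sin δ + cos ϕ cos δ cos h = -0.035021 + 0.350269 = 0.315248.
θ_z = arccos(0.315248) = 71.6°.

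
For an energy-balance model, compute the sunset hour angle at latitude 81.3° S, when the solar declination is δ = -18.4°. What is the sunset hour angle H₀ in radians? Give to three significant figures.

Sunrise equation: cos H₀ = −tan φ · tan δ = -2.1739 ≤ −1, so the Sun never sets (polar day) and H₀ = π.

H₀ = 3.14 rad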